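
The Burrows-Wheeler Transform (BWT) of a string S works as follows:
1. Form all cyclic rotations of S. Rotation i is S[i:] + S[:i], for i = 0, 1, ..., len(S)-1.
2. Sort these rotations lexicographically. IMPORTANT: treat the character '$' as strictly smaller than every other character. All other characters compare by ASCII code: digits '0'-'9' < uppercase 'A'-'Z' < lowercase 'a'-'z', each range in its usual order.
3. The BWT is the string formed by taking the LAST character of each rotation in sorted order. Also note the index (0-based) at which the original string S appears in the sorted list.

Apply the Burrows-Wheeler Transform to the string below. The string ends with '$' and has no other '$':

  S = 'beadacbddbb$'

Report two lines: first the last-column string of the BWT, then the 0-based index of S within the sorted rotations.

All 12 rotations (rotation i = S[i:]+S[:i]):
  rot[0] = beadacbddbb$
  rot[1] = eadacbddbb$b
  rot[2] = adacbddbb$be
  rot[3] = dacbddbb$bea
  rot[4] = acbddbb$bead
  rot[5] = cbddbb$beada
  rot[6] = bddbb$beadac
  rot[7] = ddbb$beadacb
  rot[8] = dbb$beadacbd
  rot[9] = bb$beadacbdd
  rot[10] = b$beadacbddb
  rot[11] = $beadacbddbb
Sorted (with $ < everything):
  sorted[0] = $beadacbddbb  (last char: 'b')
  sorted[1] = acbddbb$bead  (last char: 'd')
  sorted[2] = adacbddbb$be  (last char: 'e')
  sorted[3] = b$beadacbddb  (last char: 'b')
  sorted[4] = bb$beadacbdd  (last char: 'd')
  sorted[5] = bddbb$beadac  (last char: 'c')
  sorted[6] = beadacbddbb$  (last char: '$')
  sorted[7] = cbddbb$beada  (last char: 'a')
  sorted[8] = dacbddbb$bea  (last char: 'a')
  sorted[9] = dbb$beadacbd  (last char: 'd')
  sorted[10] = ddbb$beadacb  (last char: 'b')
  sorted[11] = eadacbddbb$b  (last char: 'b')
Last column: bdebdc$aadbb
Original string S is at sorted index 6

Answer: bdebdc$aadbb
6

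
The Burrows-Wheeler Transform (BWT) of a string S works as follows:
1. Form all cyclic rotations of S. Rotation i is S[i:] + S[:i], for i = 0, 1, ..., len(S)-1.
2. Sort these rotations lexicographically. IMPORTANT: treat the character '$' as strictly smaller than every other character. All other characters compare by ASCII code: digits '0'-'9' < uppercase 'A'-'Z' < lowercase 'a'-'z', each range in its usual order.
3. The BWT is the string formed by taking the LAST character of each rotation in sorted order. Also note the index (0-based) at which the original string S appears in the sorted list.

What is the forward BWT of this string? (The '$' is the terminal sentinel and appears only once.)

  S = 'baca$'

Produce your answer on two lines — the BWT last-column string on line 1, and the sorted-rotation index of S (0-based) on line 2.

Answer: acb$a
3

Derivation:
All 5 rotations (rotation i = S[i:]+S[:i]):
  rot[0] = baca$
  rot[1] = aca$b
  rot[2] = ca$ba
  rot[3] = a$bac
  rot[4] = $baca
Sorted (with $ < everything):
  sorted[0] = $baca  (last char: 'a')
  sorted[1] = a$bac  (last char: 'c')
  sorted[2] = aca$b  (last char: 'b')
  sorted[3] = baca$  (last char: '$')
  sorted[4] = ca$ba  (last char: 'a')
Last column: acb$a
Original string S is at sorted index 3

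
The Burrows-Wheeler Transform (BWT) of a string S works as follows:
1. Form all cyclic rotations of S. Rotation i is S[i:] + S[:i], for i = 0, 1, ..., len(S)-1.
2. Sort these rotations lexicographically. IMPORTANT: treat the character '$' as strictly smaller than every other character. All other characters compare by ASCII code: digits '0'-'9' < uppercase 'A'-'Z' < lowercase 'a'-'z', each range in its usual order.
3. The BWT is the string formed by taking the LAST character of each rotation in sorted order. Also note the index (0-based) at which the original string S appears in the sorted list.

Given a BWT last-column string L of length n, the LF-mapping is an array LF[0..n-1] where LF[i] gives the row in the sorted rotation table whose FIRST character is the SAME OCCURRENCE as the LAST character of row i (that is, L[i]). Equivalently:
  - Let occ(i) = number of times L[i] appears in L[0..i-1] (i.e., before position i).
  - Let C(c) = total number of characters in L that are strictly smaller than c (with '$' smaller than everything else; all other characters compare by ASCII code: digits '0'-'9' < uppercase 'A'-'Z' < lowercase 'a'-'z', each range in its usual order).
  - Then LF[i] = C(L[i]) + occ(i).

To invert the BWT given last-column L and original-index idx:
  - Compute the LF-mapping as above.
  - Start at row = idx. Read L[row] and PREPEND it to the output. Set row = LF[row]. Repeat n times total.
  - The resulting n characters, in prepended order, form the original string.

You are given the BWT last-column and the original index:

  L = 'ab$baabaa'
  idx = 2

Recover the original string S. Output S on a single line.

LF mapping: 1 6 0 7 2 3 8 4 5
Walk LF starting at row 2, prepending L[row]:
  step 1: row=2, L[2]='$', prepend. Next row=LF[2]=0
  step 2: row=0, L[0]='a', prepend. Next row=LF[0]=1
  step 3: row=1, L[1]='b', prepend. Next row=LF[1]=6
  step 4: row=6, L[6]='b', prepend. Next row=LF[6]=8
  step 5: row=8, L[8]='a', prepend. Next row=LF[8]=5
  step 6: row=5, L[5]='a', prepend. Next row=LF[5]=3
  step 7: row=3, L[3]='b', prepend. Next row=LF[3]=7
  step 8: row=7, L[7]='a', prepend. Next row=LF[7]=4
  step 9: row=4, L[4]='a', prepend. Next row=LF[4]=2
Reversed output: aabaabba$

Answer: aabaabba$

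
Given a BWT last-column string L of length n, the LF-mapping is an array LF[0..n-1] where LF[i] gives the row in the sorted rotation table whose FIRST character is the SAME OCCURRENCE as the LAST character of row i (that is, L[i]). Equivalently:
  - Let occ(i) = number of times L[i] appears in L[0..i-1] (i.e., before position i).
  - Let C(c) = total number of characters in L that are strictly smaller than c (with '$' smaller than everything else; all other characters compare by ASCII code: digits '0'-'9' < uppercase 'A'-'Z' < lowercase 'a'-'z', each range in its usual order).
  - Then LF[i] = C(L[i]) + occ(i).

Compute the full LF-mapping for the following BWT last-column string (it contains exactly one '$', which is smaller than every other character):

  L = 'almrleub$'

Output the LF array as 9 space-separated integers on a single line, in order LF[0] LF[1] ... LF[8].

Answer: 1 4 6 7 5 3 8 2 0

Derivation:
Char counts: '$':1, 'a':1, 'b':1, 'e':1, 'l':2, 'm':1, 'r':1, 'u':1
C (first-col start): C('$')=0, C('a')=1, C('b')=2, C('e')=3, C('l')=4, C('m')=6, C('r')=7, C('u')=8
L[0]='a': occ=0, LF[0]=C('a')+0=1+0=1
L[1]='l': occ=0, LF[1]=C('l')+0=4+0=4
L[2]='m': occ=0, LF[2]=C('m')+0=6+0=6
L[3]='r': occ=0, LF[3]=C('r')+0=7+0=7
L[4]='l': occ=1, LF[4]=C('l')+1=4+1=5
L[5]='e': occ=0, LF[5]=C('e')+0=3+0=3
L[6]='u': occ=0, LF[6]=C('u')+0=8+0=8
L[7]='b': occ=0, LF[7]=C('b')+0=2+0=2
L[8]='$': occ=0, LF[8]=C('$')+0=0+0=0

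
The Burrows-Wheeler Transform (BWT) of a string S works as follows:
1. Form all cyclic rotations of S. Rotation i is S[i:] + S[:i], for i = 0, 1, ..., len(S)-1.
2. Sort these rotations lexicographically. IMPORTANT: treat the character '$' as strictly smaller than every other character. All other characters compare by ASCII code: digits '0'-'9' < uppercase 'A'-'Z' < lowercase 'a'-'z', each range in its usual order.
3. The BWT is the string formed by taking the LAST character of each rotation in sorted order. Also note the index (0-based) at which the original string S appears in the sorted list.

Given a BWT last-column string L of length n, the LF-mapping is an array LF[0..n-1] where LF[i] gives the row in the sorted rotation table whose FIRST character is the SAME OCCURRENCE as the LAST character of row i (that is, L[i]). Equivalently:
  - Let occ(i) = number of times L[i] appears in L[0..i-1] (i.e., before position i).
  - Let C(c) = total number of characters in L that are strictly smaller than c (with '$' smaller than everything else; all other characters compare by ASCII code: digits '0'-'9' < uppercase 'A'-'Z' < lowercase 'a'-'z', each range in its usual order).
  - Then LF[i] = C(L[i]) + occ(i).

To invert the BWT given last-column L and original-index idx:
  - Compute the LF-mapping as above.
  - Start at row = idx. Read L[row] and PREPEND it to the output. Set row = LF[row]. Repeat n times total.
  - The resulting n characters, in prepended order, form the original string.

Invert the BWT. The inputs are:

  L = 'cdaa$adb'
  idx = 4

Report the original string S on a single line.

Answer: bddaaac$

Derivation:
LF mapping: 5 6 1 2 0 3 7 4
Walk LF starting at row 4, prepending L[row]:
  step 1: row=4, L[4]='$', prepend. Next row=LF[4]=0
  step 2: row=0, L[0]='c', prepend. Next row=LF[0]=5
  step 3: row=5, L[5]='a', prepend. Next row=LF[5]=3
  step 4: row=3, L[3]='a', prepend. Next row=LF[3]=2
  step 5: row=2, L[2]='a', prepend. Next row=LF[2]=1
  step 6: row=1, L[1]='d', prepend. Next row=LF[1]=6
  step 7: row=6, L[6]='d', prepend. Next row=LF[6]=7
  step 8: row=7, L[7]='b', prepend. Next row=LF[7]=4
Reversed output: bddaaac$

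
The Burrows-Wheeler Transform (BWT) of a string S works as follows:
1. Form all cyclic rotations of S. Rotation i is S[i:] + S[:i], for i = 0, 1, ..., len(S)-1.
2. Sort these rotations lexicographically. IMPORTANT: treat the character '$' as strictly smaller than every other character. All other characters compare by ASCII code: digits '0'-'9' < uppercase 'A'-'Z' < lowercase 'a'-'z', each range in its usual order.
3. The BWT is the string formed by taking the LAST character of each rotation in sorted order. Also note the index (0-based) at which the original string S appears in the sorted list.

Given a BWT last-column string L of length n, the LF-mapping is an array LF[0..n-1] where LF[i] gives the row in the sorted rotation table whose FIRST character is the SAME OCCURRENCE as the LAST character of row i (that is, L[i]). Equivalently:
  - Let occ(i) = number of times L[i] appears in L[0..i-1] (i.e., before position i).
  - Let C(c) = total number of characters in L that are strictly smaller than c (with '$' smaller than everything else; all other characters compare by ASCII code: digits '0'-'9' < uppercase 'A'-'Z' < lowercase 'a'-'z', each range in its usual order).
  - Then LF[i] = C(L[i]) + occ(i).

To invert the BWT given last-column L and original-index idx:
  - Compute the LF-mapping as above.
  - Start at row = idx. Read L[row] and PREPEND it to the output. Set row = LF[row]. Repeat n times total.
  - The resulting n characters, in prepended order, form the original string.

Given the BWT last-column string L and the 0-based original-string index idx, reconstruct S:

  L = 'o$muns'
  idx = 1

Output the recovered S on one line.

Answer: mnsuo$

Derivation:
LF mapping: 3 0 1 5 2 4
Walk LF starting at row 1, prepending L[row]:
  step 1: row=1, L[1]='$', prepend. Next row=LF[1]=0
  step 2: row=0, L[0]='o', prepend. Next row=LF[0]=3
  step 3: row=3, L[3]='u', prepend. Next row=LF[3]=5
  step 4: row=5, L[5]='s', prepend. Next row=LF[5]=4
  step 5: row=4, L[4]='n', prepend. Next row=LF[4]=2
  step 6: row=2, L[2]='m', prepend. Next row=LF[2]=1
Reversed output: mnsuo$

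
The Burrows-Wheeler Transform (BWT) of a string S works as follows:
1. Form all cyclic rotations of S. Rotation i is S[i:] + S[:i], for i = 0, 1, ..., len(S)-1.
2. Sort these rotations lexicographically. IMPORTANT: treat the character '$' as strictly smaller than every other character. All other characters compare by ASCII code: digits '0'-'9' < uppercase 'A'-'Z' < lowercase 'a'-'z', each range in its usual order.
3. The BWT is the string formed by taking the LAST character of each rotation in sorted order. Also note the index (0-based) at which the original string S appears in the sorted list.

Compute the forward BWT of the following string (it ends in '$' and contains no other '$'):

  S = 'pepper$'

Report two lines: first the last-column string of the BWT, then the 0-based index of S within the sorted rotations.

All 7 rotations (rotation i = S[i:]+S[:i]):
  rot[0] = pepper$
  rot[1] = epper$p
  rot[2] = pper$pe
  rot[3] = per$pep
  rot[4] = er$pepp
  rot[5] = r$peppe
  rot[6] = $pepper
Sorted (with $ < everything):
  sorted[0] = $pepper  (last char: 'r')
  sorted[1] = epper$p  (last char: 'p')
  sorted[2] = er$pepp  (last char: 'p')
  sorted[3] = pepper$  (last char: '$')
  sorted[4] = per$pep  (last char: 'p')
  sorted[5] = pper$pe  (last char: 'e')
  sorted[6] = r$peppe  (last char: 'e')
Last column: rpp$pee
Original string S is at sorted index 3

Answer: rpp$pee
3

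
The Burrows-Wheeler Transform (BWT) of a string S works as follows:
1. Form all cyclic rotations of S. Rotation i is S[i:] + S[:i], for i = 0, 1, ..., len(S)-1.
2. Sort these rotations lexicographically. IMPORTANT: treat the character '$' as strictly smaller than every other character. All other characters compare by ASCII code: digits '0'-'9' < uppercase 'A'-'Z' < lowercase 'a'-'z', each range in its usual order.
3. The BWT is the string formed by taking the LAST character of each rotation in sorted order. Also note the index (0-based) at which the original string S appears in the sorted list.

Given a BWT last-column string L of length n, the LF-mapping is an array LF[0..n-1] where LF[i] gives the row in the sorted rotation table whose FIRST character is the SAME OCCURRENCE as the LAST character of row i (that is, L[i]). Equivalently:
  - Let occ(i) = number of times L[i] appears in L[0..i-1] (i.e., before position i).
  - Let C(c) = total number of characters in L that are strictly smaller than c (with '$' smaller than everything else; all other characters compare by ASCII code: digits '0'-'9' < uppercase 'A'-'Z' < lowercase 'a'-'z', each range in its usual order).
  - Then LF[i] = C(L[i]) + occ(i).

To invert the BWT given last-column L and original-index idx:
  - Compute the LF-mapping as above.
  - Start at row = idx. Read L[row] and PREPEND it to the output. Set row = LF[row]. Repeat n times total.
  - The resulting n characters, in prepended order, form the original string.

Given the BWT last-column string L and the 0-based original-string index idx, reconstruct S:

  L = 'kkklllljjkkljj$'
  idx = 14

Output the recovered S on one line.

Answer: lljlkjkjkkljlk$

Derivation:
LF mapping: 5 6 7 10 11 12 13 1 2 8 9 14 3 4 0
Walk LF starting at row 14, prepending L[row]:
  step 1: row=14, L[14]='$', prepend. Next row=LF[14]=0
  step 2: row=0, L[0]='k', prepend. Next row=LF[0]=5
  step 3: row=5, L[5]='l', prepend. Next row=LF[5]=12
  step 4: row=12, L[12]='j', prepend. Next row=LF[12]=3
  step 5: row=3, L[3]='l', prepend. Next row=LF[3]=10
  step 6: row=10, L[10]='k', prepend. Next row=LF[10]=9
  step 7: row=9, L[9]='k', prepend. Next row=LF[9]=8
  step 8: row=8, L[8]='j', prepend. Next row=LF[8]=2
  step 9: row=2, L[2]='k', prepend. Next row=LF[2]=7
  step 10: row=7, L[7]='j', prepend. Next row=LF[7]=1
  step 11: row=1, L[1]='k', prepend. Next row=LF[1]=6
  step 12: row=6, L[6]='l', prepend. Next row=LF[6]=13
  step 13: row=13, L[13]='j', prepend. Next row=LF[13]=4
  step 14: row=4, L[4]='l', prepend. Next row=LF[4]=11
  step 15: row=11, L[11]='l', prepend. Next row=LF[11]=14
Reversed output: lljlkjkjkkljlk$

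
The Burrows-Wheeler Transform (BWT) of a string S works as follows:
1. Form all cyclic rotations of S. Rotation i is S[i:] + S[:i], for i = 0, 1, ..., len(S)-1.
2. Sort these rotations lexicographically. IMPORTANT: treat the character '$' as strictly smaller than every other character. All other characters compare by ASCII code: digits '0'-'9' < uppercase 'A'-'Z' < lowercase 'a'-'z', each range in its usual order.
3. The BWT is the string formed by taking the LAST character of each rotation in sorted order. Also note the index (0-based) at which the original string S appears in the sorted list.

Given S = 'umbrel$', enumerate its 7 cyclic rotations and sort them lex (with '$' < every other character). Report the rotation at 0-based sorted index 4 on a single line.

All 7 rotations (rotation i = S[i:]+S[:i]):
  rot[0] = umbrel$
  rot[1] = mbrel$u
  rot[2] = brel$um
  rot[3] = rel$umb
  rot[4] = el$umbr
  rot[5] = l$umbre
  rot[6] = $umbrel
Sorted (with $ < everything):
  sorted[0] = $umbrel
  sorted[1] = brel$um
  sorted[2] = el$umbr
  sorted[3] = l$umbre
  sorted[4] = mbrel$u
  sorted[5] = rel$umb
  sorted[6] = umbrel$
sorted[4] = mbrel$u

Answer: mbrel$u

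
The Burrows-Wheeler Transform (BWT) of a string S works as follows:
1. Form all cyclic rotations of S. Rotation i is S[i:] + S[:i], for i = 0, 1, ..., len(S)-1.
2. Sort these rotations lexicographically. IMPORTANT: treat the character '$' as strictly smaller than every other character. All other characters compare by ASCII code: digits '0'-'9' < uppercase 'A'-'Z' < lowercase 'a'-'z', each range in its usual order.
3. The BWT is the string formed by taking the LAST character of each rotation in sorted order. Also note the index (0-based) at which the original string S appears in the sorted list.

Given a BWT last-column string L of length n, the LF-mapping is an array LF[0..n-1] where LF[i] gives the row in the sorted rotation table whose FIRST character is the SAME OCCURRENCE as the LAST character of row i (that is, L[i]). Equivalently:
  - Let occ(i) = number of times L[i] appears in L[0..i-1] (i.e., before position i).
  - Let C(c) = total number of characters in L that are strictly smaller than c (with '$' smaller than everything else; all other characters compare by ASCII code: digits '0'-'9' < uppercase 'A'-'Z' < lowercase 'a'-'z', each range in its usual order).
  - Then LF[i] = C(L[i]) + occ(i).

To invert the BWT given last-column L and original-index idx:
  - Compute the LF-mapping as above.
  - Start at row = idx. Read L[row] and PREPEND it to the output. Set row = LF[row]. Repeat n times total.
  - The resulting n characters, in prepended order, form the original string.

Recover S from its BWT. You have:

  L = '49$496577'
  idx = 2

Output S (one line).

Answer: 45796794$

Derivation:
LF mapping: 1 7 0 2 8 4 3 5 6
Walk LF starting at row 2, prepending L[row]:
  step 1: row=2, L[2]='$', prepend. Next row=LF[2]=0
  step 2: row=0, L[0]='4', prepend. Next row=LF[0]=1
  step 3: row=1, L[1]='9', prepend. Next row=LF[1]=7
  step 4: row=7, L[7]='7', prepend. Next row=LF[7]=5
  step 5: row=5, L[5]='6', prepend. Next row=LF[5]=4
  step 6: row=4, L[4]='9', prepend. Next row=LF[4]=8
  step 7: row=8, L[8]='7', prepend. Next row=LF[8]=6
  step 8: row=6, L[6]='5', prepend. Next row=LF[6]=3
  step 9: row=3, L[3]='4', prepend. Next row=LF[3]=2
Reversed output: 45796794$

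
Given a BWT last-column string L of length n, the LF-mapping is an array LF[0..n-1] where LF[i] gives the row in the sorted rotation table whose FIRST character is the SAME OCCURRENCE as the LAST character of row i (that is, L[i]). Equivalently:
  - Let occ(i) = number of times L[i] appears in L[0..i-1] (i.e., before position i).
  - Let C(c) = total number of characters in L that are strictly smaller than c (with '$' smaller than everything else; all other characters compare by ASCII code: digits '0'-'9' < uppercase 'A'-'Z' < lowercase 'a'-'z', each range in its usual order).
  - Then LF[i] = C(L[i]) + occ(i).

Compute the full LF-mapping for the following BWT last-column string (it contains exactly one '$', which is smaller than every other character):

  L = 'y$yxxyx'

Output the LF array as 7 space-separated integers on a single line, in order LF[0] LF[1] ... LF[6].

Answer: 4 0 5 1 2 6 3

Derivation:
Char counts: '$':1, 'x':3, 'y':3
C (first-col start): C('$')=0, C('x')=1, C('y')=4
L[0]='y': occ=0, LF[0]=C('y')+0=4+0=4
L[1]='$': occ=0, LF[1]=C('$')+0=0+0=0
L[2]='y': occ=1, LF[2]=C('y')+1=4+1=5
L[3]='x': occ=0, LF[3]=C('x')+0=1+0=1
L[4]='x': occ=1, LF[4]=C('x')+1=1+1=2
L[5]='y': occ=2, LF[5]=C('y')+2=4+2=6
L[6]='x': occ=2, LF[6]=C('x')+2=1+2=3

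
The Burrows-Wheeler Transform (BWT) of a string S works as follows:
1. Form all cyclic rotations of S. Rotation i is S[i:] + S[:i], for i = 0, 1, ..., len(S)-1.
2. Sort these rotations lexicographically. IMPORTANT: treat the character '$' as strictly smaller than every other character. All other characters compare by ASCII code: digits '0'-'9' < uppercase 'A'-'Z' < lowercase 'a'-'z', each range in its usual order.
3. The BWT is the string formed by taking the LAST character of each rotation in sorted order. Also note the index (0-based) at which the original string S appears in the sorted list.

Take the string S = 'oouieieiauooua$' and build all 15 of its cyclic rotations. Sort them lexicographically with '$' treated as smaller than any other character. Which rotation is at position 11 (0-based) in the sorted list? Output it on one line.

Answer: ouieieiauooua$o

Derivation:
All 15 rotations (rotation i = S[i:]+S[:i]):
  rot[0] = oouieieiauooua$
  rot[1] = ouieieiauooua$o
  rot[2] = uieieiauooua$oo
  rot[3] = ieieiauooua$oou
  rot[4] = eieiauooua$ooui
  rot[5] = ieiauooua$oouie
  rot[6] = eiauooua$oouiei
  rot[7] = iauooua$oouieie
  rot[8] = auooua$oouieiei
  rot[9] = uooua$oouieieia
  rot[10] = ooua$oouieieiau
  rot[11] = oua$oouieieiauo
  rot[12] = ua$oouieieiauoo
  rot[13] = a$oouieieiauoou
  rot[14] = $oouieieiauooua
Sorted (with $ < everything):
  sorted[0] = $oouieieiauooua
  sorted[1] = a$oouieieiauoou
  sorted[2] = auooua$oouieiei
  sorted[3] = eiauooua$oouiei
  sorted[4] = eieiauooua$ooui
  sorted[5] = iauooua$oouieie
  sorted[6] = ieiauooua$oouie
  sorted[7] = ieieiauooua$oou
  sorted[8] = ooua$oouieieiau
  sorted[9] = oouieieiauooua$
  sorted[10] = oua$oouieieiauo
  sorted[11] = ouieieiauooua$o
  sorted[12] = ua$oouieieiauoo
  sorted[13] = uieieiauooua$oo
  sorted[14] = uooua$oouieieia
sorted[11] = ouieieiauooua$o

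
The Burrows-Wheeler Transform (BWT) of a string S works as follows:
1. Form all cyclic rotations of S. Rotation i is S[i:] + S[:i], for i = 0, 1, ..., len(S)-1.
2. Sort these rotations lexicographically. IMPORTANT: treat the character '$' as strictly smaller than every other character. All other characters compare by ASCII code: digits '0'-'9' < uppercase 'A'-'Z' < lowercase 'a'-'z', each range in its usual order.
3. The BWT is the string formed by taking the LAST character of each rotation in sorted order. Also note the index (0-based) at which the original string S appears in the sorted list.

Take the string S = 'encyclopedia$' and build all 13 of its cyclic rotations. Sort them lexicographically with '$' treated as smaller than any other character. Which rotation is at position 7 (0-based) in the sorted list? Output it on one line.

All 13 rotations (rotation i = S[i:]+S[:i]):
  rot[0] = encyclopedia$
  rot[1] = ncyclopedia$e
  rot[2] = cyclopedia$en
  rot[3] = yclopedia$enc
  rot[4] = clopedia$ency
  rot[5] = lopedia$encyc
  rot[6] = opedia$encycl
  rot[7] = pedia$encyclo
  rot[8] = edia$encyclop
  rot[9] = dia$encyclope
  rot[10] = ia$encycloped
  rot[11] = a$encyclopedi
  rot[12] = $encyclopedia
Sorted (with $ < everything):
  sorted[0] = $encyclopedia
  sorted[1] = a$encyclopedi
  sorted[2] = clopedia$ency
  sorted[3] = cyclopedia$en
  sorted[4] = dia$encyclope
  sorted[5] = edia$encyclop
  sorted[6] = encyclopedia$
  sorted[7] = ia$encycloped
  sorted[8] = lopedia$encyc
  sorted[9] = ncyclopedia$e
  sorted[10] = opedia$encycl
  sorted[11] = pedia$encyclo
  sorted[12] = yclopedia$enc
sorted[7] = ia$encycloped

Answer: ia$encycloped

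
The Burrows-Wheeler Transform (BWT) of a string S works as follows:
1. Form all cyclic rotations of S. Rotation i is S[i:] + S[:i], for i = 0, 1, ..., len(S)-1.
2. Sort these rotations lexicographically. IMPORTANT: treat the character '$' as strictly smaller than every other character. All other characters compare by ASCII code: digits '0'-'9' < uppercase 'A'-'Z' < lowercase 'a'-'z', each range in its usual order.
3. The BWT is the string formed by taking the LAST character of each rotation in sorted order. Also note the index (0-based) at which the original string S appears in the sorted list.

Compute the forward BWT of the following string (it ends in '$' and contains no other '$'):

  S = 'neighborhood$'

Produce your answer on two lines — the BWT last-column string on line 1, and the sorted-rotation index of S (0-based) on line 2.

Answer: dhonigre$ohbo
8

Derivation:
All 13 rotations (rotation i = S[i:]+S[:i]):
  rot[0] = neighborhood$
  rot[1] = eighborhood$n
  rot[2] = ighborhood$ne
  rot[3] = ghborhood$nei
  rot[4] = hborhood$neig
  rot[5] = borhood$neigh
  rot[6] = orhood$neighb
  rot[7] = rhood$neighbo
  rot[8] = hood$neighbor
  rot[9] = ood$neighborh
  rot[10] = od$neighborho
  rot[11] = d$neighborhoo
  rot[12] = $neighborhood
Sorted (with $ < everything):
  sorted[0] = $neighborhood  (last char: 'd')
  sorted[1] = borhood$neigh  (last char: 'h')
  sorted[2] = d$neighborhoo  (last char: 'o')
  sorted[3] = eighborhood$n  (last char: 'n')
  sorted[4] = ghborhood$nei  (last char: 'i')
  sorted[5] = hborhood$neig  (last char: 'g')
  sorted[6] = hood$neighbor  (last char: 'r')
  sorted[7] = ighborhood$ne  (last char: 'e')
  sorted[8] = neighborhood$  (last char: '$')
  sorted[9] = od$neighborho  (last char: 'o')
  sorted[10] = ood$neighborh  (last char: 'h')
  sorted[11] = orhood$neighb  (last char: 'b')
  sorted[12] = rhood$neighbo  (last char: 'o')
Last column: dhonigre$ohbo
Original string S is at sorted index 8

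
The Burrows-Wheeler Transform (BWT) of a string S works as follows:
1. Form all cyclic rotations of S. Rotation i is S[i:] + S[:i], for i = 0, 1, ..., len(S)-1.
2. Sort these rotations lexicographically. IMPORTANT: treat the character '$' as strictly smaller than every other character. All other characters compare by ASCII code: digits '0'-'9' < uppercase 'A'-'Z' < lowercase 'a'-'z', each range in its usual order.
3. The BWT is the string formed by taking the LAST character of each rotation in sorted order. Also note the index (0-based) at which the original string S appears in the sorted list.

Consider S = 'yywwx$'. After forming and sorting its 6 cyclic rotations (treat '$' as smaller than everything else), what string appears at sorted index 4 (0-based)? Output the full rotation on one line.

Answer: ywwx$y

Derivation:
All 6 rotations (rotation i = S[i:]+S[:i]):
  rot[0] = yywwx$
  rot[1] = ywwx$y
  rot[2] = wwx$yy
  rot[3] = wx$yyw
  rot[4] = x$yyww
  rot[5] = $yywwx
Sorted (with $ < everything):
  sorted[0] = $yywwx
  sorted[1] = wwx$yy
  sorted[2] = wx$yyw
  sorted[3] = x$yyww
  sorted[4] = ywwx$y
  sorted[5] = yywwx$
sorted[4] = ywwx$y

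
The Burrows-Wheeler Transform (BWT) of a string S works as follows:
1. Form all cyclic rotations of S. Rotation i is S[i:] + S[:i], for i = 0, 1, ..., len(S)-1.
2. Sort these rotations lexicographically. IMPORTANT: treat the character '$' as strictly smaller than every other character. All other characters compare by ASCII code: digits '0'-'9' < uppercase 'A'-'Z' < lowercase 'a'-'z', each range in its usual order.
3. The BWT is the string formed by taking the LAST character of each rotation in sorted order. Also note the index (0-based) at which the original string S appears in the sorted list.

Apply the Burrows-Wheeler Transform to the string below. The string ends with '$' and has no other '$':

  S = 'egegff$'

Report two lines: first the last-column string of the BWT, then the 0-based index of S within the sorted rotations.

All 7 rotations (rotation i = S[i:]+S[:i]):
  rot[0] = egegff$
  rot[1] = gegff$e
  rot[2] = egff$eg
  rot[3] = gff$ege
  rot[4] = ff$egeg
  rot[5] = f$egegf
  rot[6] = $egegff
Sorted (with $ < everything):
  sorted[0] = $egegff  (last char: 'f')
  sorted[1] = egegff$  (last char: '$')
  sorted[2] = egff$eg  (last char: 'g')
  sorted[3] = f$egegf  (last char: 'f')
  sorted[4] = ff$egeg  (last char: 'g')
  sorted[5] = gegff$e  (last char: 'e')
  sorted[6] = gff$ege  (last char: 'e')
Last column: f$gfgee
Original string S is at sorted index 1

Answer: f$gfgee
1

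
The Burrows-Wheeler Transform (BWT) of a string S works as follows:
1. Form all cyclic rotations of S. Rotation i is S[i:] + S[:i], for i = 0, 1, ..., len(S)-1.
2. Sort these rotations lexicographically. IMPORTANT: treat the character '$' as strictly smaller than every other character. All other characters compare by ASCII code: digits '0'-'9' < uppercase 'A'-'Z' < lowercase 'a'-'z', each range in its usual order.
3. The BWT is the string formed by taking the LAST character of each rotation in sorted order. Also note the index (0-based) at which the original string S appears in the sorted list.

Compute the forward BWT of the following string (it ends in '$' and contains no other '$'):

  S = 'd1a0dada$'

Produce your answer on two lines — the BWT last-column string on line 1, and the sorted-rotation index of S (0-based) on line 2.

All 9 rotations (rotation i = S[i:]+S[:i]):
  rot[0] = d1a0dada$
  rot[1] = 1a0dada$d
  rot[2] = a0dada$d1
  rot[3] = 0dada$d1a
  rot[4] = dada$d1a0
  rot[5] = ada$d1a0d
  rot[6] = da$d1a0da
  rot[7] = a$d1a0dad
  rot[8] = $d1a0dada
Sorted (with $ < everything):
  sorted[0] = $d1a0dada  (last char: 'a')
  sorted[1] = 0dada$d1a  (last char: 'a')
  sorted[2] = 1a0dada$d  (last char: 'd')
  sorted[3] = a$d1a0dad  (last char: 'd')
  sorted[4] = a0dada$d1  (last char: '1')
  sorted[5] = ada$d1a0d  (last char: 'd')
  sorted[6] = d1a0dada$  (last char: '$')
  sorted[7] = da$d1a0da  (last char: 'a')
  sorted[8] = dada$d1a0  (last char: '0')
Last column: aadd1d$a0
Original string S is at sorted index 6

Answer: aadd1d$a0
6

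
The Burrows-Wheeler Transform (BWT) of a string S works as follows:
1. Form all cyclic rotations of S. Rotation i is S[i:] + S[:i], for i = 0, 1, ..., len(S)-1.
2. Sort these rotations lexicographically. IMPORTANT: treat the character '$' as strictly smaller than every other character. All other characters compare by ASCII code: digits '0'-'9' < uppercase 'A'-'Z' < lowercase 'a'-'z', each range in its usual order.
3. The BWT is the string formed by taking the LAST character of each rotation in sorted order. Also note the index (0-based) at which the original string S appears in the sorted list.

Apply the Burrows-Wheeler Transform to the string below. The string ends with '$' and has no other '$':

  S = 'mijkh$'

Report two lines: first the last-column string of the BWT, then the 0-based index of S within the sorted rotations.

Answer: hkmij$
5

Derivation:
All 6 rotations (rotation i = S[i:]+S[:i]):
  rot[0] = mijkh$
  rot[1] = ijkh$m
  rot[2] = jkh$mi
  rot[3] = kh$mij
  rot[4] = h$mijk
  rot[5] = $mijkh
Sorted (with $ < everything):
  sorted[0] = $mijkh  (last char: 'h')
  sorted[1] = h$mijk  (last char: 'k')
  sorted[2] = ijkh$m  (last char: 'm')
  sorted[3] = jkh$mi  (last char: 'i')
  sorted[4] = kh$mij  (last char: 'j')
  sorted[5] = mijkh$  (last char: '$')
Last column: hkmij$
Original string S is at sorted index 5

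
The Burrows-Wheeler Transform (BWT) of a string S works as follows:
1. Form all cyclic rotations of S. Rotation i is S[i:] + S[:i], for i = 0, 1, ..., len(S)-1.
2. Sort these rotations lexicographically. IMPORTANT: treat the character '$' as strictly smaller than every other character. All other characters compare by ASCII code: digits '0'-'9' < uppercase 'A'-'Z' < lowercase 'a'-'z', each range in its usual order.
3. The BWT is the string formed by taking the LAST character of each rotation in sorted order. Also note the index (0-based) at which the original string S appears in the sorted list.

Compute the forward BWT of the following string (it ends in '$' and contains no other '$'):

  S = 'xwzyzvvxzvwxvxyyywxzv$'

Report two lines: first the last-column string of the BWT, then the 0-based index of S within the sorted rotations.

Answer: vzzzxvvyxw$vwvyyxzxyxw
10

Derivation:
All 22 rotations (rotation i = S[i:]+S[:i]):
  rot[0] = xwzyzvvxzvwxvxyyywxzv$
  rot[1] = wzyzvvxzvwxvxyyywxzv$x
  rot[2] = zyzvvxzvwxvxyyywxzv$xw
  rot[3] = yzvvxzvwxvxyyywxzv$xwz
  rot[4] = zvvxzvwxvxyyywxzv$xwzy
  rot[5] = vvxzvwxvxyyywxzv$xwzyz
  rot[6] = vxzvwxvxyyywxzv$xwzyzv
  rot[7] = xzvwxvxyyywxzv$xwzyzvv
  rot[8] = zvwxvxyyywxzv$xwzyzvvx
  rot[9] = vwxvxyyywxzv$xwzyzvvxz
  rot[10] = wxvxyyywxzv$xwzyzvvxzv
  rot[11] = xvxyyywxzv$xwzyzvvxzvw
  rot[12] = vxyyywxzv$xwzyzvvxzvwx
  rot[13] = xyyywxzv$xwzyzvvxzvwxv
  rot[14] = yyywxzv$xwzyzvvxzvwxvx
  rot[15] = yywxzv$xwzyzvvxzvwxvxy
  rot[16] = ywxzv$xwzyzvvxzvwxvxyy
  rot[17] = wxzv$xwzyzvvxzvwxvxyyy
  rot[18] = xzv$xwzyzvvxzvwxvxyyyw
  rot[19] = zv$xwzyzvvxzvwxvxyyywx
  rot[20] = v$xwzyzvvxzvwxvxyyywxz
  rot[21] = $xwzyzvvxzvwxvxyyywxzv
Sorted (with $ < everything):
  sorted[0] = $xwzyzvvxzvwxvxyyywxzv  (last char: 'v')
  sorted[1] = v$xwzyzvvxzvwxvxyyywxz  (last char: 'z')
  sorted[2] = vvxzvwxvxyyywxzv$xwzyz  (last char: 'z')
  sorted[3] = vwxvxyyywxzv$xwzyzvvxz  (last char: 'z')
  sorted[4] = vxyyywxzv$xwzyzvvxzvwx  (last char: 'x')
  sorted[5] = vxzvwxvxyyywxzv$xwzyzv  (last char: 'v')
  sorted[6] = wxvxyyywxzv$xwzyzvvxzv  (last char: 'v')
  sorted[7] = wxzv$xwzyzvvxzvwxvxyyy  (last char: 'y')
  sorted[8] = wzyzvvxzvwxvxyyywxzv$x  (last char: 'x')
  sorted[9] = xvxyyywxzv$xwzyzvvxzvw  (last char: 'w')
  sorted[10] = xwzyzvvxzvwxvxyyywxzv$  (last char: '$')
  sorted[11] = xyyywxzv$xwzyzvvxzvwxv  (last char: 'v')
  sorted[12] = xzv$xwzyzvvxzvwxvxyyyw  (last char: 'w')
  sorted[13] = xzvwxvxyyywxzv$xwzyzvv  (last char: 'v')
  sorted[14] = ywxzv$xwzyzvvxzvwxvxyy  (last char: 'y')
  sorted[15] = yywxzv$xwzyzvvxzvwxvxy  (last char: 'y')
  sorted[16] = yyywxzv$xwzyzvvxzvwxvx  (last char: 'x')
  sorted[17] = yzvvxzvwxvxyyywxzv$xwz  (last char: 'z')
  sorted[18] = zv$xwzyzvvxzvwxvxyyywx  (last char: 'x')
  sorted[19] = zvvxzvwxvxyyywxzv$xwzy  (last char: 'y')
  sorted[20] = zvwxvxyyywxzv$xwzyzvvx  (last char: 'x')
  sorted[21] = zyzvvxzvwxvxyyywxzv$xw  (last char: 'w')
Last column: vzzzxvvyxw$vwvyyxzxyxw
Original string S is at sorted index 10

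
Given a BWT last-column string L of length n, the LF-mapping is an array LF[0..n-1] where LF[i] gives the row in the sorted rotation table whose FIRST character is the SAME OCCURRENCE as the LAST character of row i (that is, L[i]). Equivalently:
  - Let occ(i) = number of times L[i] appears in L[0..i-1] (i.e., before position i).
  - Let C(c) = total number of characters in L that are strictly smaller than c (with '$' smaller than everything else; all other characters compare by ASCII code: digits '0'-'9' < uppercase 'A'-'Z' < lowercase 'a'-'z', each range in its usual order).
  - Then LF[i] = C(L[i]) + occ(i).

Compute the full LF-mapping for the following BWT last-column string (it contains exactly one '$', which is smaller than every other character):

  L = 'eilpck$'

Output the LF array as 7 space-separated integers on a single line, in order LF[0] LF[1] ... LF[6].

Answer: 2 3 5 6 1 4 0

Derivation:
Char counts: '$':1, 'c':1, 'e':1, 'i':1, 'k':1, 'l':1, 'p':1
C (first-col start): C('$')=0, C('c')=1, C('e')=2, C('i')=3, C('k')=4, C('l')=5, C('p')=6
L[0]='e': occ=0, LF[0]=C('e')+0=2+0=2
L[1]='i': occ=0, LF[1]=C('i')+0=3+0=3
L[2]='l': occ=0, LF[2]=C('l')+0=5+0=5
L[3]='p': occ=0, LF[3]=C('p')+0=6+0=6
L[4]='c': occ=0, LF[4]=C('c')+0=1+0=1
L[5]='k': occ=0, LF[5]=C('k')+0=4+0=4
L[6]='$': occ=0, LF[6]=C('$')+0=0+0=0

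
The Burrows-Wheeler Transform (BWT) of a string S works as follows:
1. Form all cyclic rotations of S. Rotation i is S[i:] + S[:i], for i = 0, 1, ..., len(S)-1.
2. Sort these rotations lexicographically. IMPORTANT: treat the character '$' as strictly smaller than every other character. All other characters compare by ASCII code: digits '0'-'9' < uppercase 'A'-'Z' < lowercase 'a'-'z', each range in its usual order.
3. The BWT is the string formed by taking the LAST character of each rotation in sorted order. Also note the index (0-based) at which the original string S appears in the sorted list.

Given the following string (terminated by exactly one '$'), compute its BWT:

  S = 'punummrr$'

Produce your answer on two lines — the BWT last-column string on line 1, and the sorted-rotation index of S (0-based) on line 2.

Answer: rumu$rmnp
4

Derivation:
All 9 rotations (rotation i = S[i:]+S[:i]):
  rot[0] = punummrr$
  rot[1] = unummrr$p
  rot[2] = nummrr$pu
  rot[3] = ummrr$pun
  rot[4] = mmrr$punu
  rot[5] = mrr$punum
  rot[6] = rr$punumm
  rot[7] = r$punummr
  rot[8] = $punummrr
Sorted (with $ < everything):
  sorted[0] = $punummrr  (last char: 'r')
  sorted[1] = mmrr$punu  (last char: 'u')
  sorted[2] = mrr$punum  (last char: 'm')
  sorted[3] = nummrr$pu  (last char: 'u')
  sorted[4] = punummrr$  (last char: '$')
  sorted[5] = r$punummr  (last char: 'r')
  sorted[6] = rr$punumm  (last char: 'm')
  sorted[7] = ummrr$pun  (last char: 'n')
  sorted[8] = unummrr$p  (last char: 'p')
Last column: rumu$rmnp
Original string S is at sorted index 4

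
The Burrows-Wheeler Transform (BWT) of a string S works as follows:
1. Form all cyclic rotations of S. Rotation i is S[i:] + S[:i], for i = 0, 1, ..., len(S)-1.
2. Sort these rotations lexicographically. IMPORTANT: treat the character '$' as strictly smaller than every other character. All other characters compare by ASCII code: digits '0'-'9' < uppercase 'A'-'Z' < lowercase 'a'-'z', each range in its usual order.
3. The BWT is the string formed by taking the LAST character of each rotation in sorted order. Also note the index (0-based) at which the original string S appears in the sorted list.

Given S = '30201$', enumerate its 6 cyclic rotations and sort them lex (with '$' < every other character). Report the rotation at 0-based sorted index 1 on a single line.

Answer: 01$302

Derivation:
All 6 rotations (rotation i = S[i:]+S[:i]):
  rot[0] = 30201$
  rot[1] = 0201$3
  rot[2] = 201$30
  rot[3] = 01$302
  rot[4] = 1$3020
  rot[5] = $30201
Sorted (with $ < everything):
  sorted[0] = $30201
  sorted[1] = 01$302
  sorted[2] = 0201$3
  sorted[3] = 1$3020
  sorted[4] = 201$30
  sorted[5] = 30201$
sorted[1] = 01$302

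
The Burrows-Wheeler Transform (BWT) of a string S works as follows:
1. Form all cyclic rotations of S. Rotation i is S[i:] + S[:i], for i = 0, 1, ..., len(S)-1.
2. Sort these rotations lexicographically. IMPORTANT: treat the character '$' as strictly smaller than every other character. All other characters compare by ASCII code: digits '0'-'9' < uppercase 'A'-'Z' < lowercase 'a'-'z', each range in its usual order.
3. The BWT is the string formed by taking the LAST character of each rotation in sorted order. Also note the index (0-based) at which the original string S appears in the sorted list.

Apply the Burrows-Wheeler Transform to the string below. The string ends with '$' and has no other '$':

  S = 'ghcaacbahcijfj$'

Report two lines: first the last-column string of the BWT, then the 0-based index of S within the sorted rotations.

Answer: jcabchahj$gacfi
9

Derivation:
All 15 rotations (rotation i = S[i:]+S[:i]):
  rot[0] = ghcaacbahcijfj$
  rot[1] = hcaacbahcijfj$g
  rot[2] = caacbahcijfj$gh
  rot[3] = aacbahcijfj$ghc
  rot[4] = acbahcijfj$ghca
  rot[5] = cbahcijfj$ghcaa
  rot[6] = bahcijfj$ghcaac
  rot[7] = ahcijfj$ghcaacb
  rot[8] = hcijfj$ghcaacba
  rot[9] = cijfj$ghcaacbah
  rot[10] = ijfj$ghcaacbahc
  rot[11] = jfj$ghcaacbahci
  rot[12] = fj$ghcaacbahcij
  rot[13] = j$ghcaacbahcijf
  rot[14] = $ghcaacbahcijfj
Sorted (with $ < everything):
  sorted[0] = $ghcaacbahcijfj  (last char: 'j')
  sorted[1] = aacbahcijfj$ghc  (last char: 'c')
  sorted[2] = acbahcijfj$ghca  (last char: 'a')
  sorted[3] = ahcijfj$ghcaacb  (last char: 'b')
  sorted[4] = bahcijfj$ghcaac  (last char: 'c')
  sorted[5] = caacbahcijfj$gh  (last char: 'h')
  sorted[6] = cbahcijfj$ghcaa  (last char: 'a')
  sorted[7] = cijfj$ghcaacbah  (last char: 'h')
  sorted[8] = fj$ghcaacbahcij  (last char: 'j')
  sorted[9] = ghcaacbahcijfj$  (last char: '$')
  sorted[10] = hcaacbahcijfj$g  (last char: 'g')
  sorted[11] = hcijfj$ghcaacba  (last char: 'a')
  sorted[12] = ijfj$ghcaacbahc  (last char: 'c')
  sorted[13] = j$ghcaacbahcijf  (last char: 'f')
  sorted[14] = jfj$ghcaacbahci  (last char: 'i')
Last column: jcabchahj$gacfi
Original string S is at sorted index 9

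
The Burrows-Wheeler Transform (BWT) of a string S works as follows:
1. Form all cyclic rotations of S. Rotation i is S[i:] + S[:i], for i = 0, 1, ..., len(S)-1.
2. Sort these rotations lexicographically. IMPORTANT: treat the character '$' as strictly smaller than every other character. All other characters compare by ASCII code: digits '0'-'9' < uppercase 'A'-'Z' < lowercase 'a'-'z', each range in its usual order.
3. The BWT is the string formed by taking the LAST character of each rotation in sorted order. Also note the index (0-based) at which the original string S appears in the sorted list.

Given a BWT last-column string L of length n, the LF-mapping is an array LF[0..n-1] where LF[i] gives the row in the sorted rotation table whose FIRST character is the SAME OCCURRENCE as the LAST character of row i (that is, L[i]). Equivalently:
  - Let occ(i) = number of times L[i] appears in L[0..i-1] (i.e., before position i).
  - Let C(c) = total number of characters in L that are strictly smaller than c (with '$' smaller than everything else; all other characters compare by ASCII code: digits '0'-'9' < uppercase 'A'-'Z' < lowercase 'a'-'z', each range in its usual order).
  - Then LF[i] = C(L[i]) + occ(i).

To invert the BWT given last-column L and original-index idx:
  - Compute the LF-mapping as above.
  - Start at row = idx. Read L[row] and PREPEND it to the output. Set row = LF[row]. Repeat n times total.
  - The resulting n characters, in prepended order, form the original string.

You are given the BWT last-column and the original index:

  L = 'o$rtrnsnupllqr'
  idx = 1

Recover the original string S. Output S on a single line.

Answer: lrurlsprnqtno$

Derivation:
LF mapping: 5 0 8 12 9 3 11 4 13 6 1 2 7 10
Walk LF starting at row 1, prepending L[row]:
  step 1: row=1, L[1]='$', prepend. Next row=LF[1]=0
  step 2: row=0, L[0]='o', prepend. Next row=LF[0]=5
  step 3: row=5, L[5]='n', prepend. Next row=LF[5]=3
  step 4: row=3, L[3]='t', prepend. Next row=LF[3]=12
  step 5: row=12, L[12]='q', prepend. Next row=LF[12]=7
  step 6: row=7, L[7]='n', prepend. Next row=LF[7]=4
  step 7: row=4, L[4]='r', prepend. Next row=LF[4]=9
  step 8: row=9, L[9]='p', prepend. Next row=LF[9]=6
  step 9: row=6, L[6]='s', prepend. Next row=LF[6]=11
  step 10: row=11, L[11]='l', prepend. Next row=LF[11]=2
  step 11: row=2, L[2]='r', prepend. Next row=LF[2]=8
  step 12: row=8, L[8]='u', prepend. Next row=LF[8]=13
  step 13: row=13, L[13]='r', prepend. Next row=LF[13]=10
  step 14: row=10, L[10]='l', prepend. Next row=LF[10]=1
Reversed output: lrurlsprnqtno$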